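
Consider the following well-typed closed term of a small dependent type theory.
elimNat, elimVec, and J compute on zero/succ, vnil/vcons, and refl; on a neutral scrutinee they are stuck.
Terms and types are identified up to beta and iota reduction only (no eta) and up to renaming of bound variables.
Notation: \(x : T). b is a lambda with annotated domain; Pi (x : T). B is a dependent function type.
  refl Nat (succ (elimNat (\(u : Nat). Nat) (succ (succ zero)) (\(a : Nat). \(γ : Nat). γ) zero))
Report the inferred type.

inferred type:
  Eq Nat (succ (succ (succ zero))) (succ (succ (succ zero)))


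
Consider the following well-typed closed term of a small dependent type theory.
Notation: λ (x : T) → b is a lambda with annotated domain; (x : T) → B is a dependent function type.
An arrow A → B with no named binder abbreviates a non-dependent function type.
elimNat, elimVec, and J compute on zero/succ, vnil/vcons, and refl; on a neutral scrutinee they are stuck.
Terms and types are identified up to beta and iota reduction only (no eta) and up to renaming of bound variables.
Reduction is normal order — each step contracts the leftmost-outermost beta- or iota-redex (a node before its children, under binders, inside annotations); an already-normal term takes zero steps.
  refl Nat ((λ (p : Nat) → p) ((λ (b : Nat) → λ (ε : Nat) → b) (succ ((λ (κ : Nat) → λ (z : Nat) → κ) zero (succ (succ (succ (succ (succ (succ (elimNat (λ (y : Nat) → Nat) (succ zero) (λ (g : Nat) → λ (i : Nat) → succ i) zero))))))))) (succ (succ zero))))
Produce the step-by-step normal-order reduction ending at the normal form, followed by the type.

reduction (normal order):
  refl Nat ((λ (p : Nat) → p) ((λ (b : Nat) → λ (ε : Nat) → b) (succ ((λ (κ : Nat) → λ (z : Nat) → κ) zero (succ (succ (succ (succ (succ (succ (elimNat (λ (y : Nat) → Nat) (succ zero) (λ (g : Nat) → λ (i : Nat) → succ i) zero))))))))) (succ (succ zero))))
  ~> refl Nat ((λ (p : Nat) → λ (b : Nat) → p) (succ ((λ (ε : Nat) → λ (κ : Nat) → ε) zero (succ (succ (succ (succ (succ (succ (elimNat (λ (z : Nat) → Nat) (succ zero) (λ (y : Nat) → λ (g : Nat) → succ g) zero))))))))) (succ (succ zero)))
  ~> refl Nat ((λ (p : Nat) → succ ((λ (b : Nat) → λ (ε : Nat) → b) zero (succ (succ (succ (succ (succ (succ (elimNat (λ (κ : Nat) → Nat) (succ zero) (λ (z : Nat) → λ (y : Nat) → succ y) zero))))))))) (succ (succ zero)))
  ~> refl Nat (succ ((λ (p : Nat) → λ (b : Nat) → p) zero (succ (succ (succ (succ (succ (succ (elimNat (λ (ε : Nat) → Nat) (succ zero) (λ (κ : Nat) → λ (z : Nat) → succ z) zero)))))))))
  ~> refl Nat (succ ((λ (p : Nat) → zero) (succ (succ (succ (succ (succ (succ (elimNat (λ (b : Nat) → Nat) (succ zero) (λ (ε : Nat) → λ (κ : Nat) → succ κ) zero)))))))))
  ~> refl Nat (succ zero)
type:
  Eq Nat (succ zero) (succ zero)


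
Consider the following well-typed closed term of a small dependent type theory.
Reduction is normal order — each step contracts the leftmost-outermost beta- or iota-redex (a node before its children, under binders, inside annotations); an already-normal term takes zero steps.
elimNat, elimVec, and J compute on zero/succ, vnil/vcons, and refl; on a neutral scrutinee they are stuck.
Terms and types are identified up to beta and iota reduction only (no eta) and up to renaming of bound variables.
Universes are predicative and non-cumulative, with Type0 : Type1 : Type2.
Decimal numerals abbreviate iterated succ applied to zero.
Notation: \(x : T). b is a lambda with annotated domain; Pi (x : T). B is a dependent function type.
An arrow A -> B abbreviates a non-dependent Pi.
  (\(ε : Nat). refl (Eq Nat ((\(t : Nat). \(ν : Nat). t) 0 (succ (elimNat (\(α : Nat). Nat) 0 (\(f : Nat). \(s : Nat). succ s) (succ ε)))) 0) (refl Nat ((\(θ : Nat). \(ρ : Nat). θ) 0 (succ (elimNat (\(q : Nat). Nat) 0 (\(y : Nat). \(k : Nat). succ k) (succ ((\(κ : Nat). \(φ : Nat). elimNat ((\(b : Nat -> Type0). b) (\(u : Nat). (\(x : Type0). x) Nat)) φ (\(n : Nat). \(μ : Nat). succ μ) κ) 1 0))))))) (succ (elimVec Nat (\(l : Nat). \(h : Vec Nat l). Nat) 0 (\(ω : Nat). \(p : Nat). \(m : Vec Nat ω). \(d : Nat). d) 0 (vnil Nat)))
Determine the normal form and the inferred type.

resulting normal form:
  refl (Eq Nat 0 0) (refl Nat 0)
inferred type:
  Eq (Eq Nat 0 0) (refl Nat 0) (refl Nat 0)
observation: 5 normal-order steps normalize the term, beginning with a beta-redex.


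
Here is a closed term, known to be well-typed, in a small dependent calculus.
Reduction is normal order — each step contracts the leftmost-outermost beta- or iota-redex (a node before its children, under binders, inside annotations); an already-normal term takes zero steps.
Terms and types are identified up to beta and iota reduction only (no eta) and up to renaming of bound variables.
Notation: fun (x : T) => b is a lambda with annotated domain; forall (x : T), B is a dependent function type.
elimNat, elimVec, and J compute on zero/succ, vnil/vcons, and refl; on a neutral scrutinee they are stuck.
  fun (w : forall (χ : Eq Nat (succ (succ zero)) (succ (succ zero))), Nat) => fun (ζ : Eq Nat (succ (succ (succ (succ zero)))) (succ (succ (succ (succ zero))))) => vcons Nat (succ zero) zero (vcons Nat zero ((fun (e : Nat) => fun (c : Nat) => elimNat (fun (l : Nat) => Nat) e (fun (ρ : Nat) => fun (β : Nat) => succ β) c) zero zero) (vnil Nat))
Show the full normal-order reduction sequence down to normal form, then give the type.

normal-order reduction sequence:
  fun (w : forall (χ : Eq Nat (succ (succ zero)) (succ (succ zero))), Nat) => fun (ζ : Eq Nat (succ (succ (succ (succ zero)))) (succ (succ (succ (succ zero))))) => vcons Nat (succ zero) zero (vcons Nat zero ((fun (e : Nat) => fun (c : Nat) => elimNat (fun (l : Nat) => Nat) e (fun (ρ : Nat) => fun (β : Nat) => succ β) c) zero zero) (vnil Nat))
  ~> fun (w : forall (χ : Eq Nat (succ (succ zero)) (succ (succ zero))), Nat) => fun (ζ : Eq Nat (succ (succ (succ (succ zero)))) (succ (succ (succ (succ zero))))) => vcons Nat (succ zero) zero (vcons Nat zero ((fun (e : Nat) => elimNat (fun (c : Nat) => Nat) zero (fun (l : Nat) => fun (ρ : Nat) => succ ρ) e) zero) (vnil Nat))
  ~> fun (w : forall (χ : Eq Nat (succ (succ zero)) (succ (succ zero))), Nat) => fun (ζ : Eq Nat (succ (succ (succ (succ zero)))) (succ (succ (succ (succ zero))))) => vcons Nat (succ zero) zero (vcons Nat zero (elimNat (fun (e : Nat) => Nat) zero (fun (c : Nat) => fun (l : Nat) => succ l) zero) (vnil Nat))
  ~> fun (w : forall (χ : Eq Nat (succ (succ zero)) (succ (succ zero))), Nat) => fun (ζ : Eq Nat (succ (succ (succ (succ zero)))) (succ (succ (succ (succ zero))))) => vcons Nat (succ zero) zero (vcons Nat zero zero (vnil Nat))
inferred type:
  forall (w : forall (χ : Eq Nat (succ (succ zero)) (succ (succ zero))), Nat), forall (ζ : Eq Nat (succ (succ (succ (succ zero)))) (succ (succ (succ (succ zero))))), Vec Nat (succ (succ zero))


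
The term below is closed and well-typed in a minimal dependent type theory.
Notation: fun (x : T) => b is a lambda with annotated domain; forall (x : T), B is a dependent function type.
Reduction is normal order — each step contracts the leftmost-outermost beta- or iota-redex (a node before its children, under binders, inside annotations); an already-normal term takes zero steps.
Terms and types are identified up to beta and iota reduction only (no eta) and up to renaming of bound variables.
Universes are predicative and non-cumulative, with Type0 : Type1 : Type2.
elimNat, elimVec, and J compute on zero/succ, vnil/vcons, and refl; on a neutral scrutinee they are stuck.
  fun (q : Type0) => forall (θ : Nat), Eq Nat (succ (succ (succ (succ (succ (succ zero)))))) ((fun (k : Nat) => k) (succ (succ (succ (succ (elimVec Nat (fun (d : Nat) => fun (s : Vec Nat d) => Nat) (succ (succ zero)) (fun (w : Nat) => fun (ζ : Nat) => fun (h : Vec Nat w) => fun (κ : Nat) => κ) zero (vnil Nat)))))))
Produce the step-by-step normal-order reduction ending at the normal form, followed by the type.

normal-order reduction sequence:
  fun (q : Type0) => forall (θ : Nat), Eq Nat (succ (succ (succ (succ (succ (succ zero)))))) ((fun (k : Nat) => k) (succ (succ (succ (succ (elimVec Nat (fun (d : Nat) => fun (s : Vec Nat d) => Nat) (succ (succ zero)) (fun (w : Nat) => fun (ζ : Nat) => fun (h : Vec Nat w) => fun (κ : Nat) => κ) zero (vnil Nat)))))))
  ~> fun (q : Type0) => forall (θ : Nat), Eq Nat (succ (succ (succ (succ (succ (succ zero)))))) (succ (succ (succ (succ (elimVec Nat (fun (k : Nat) => fun (d : Vec Nat k) => Nat) (succ (succ zero)) (fun (s : Nat) => fun (w : Nat) => fun (ζ : Vec Nat s) => fun (h : Nat) => h) zero (vnil Nat))))))
  ~> fun (q : Type0) => forall (θ : Nat), Eq Nat (succ (succ (succ (succ (succ (succ zero)))))) (succ (succ (succ (succ (succ (succ zero))))))
type:
  forall (q : Type0), Type0


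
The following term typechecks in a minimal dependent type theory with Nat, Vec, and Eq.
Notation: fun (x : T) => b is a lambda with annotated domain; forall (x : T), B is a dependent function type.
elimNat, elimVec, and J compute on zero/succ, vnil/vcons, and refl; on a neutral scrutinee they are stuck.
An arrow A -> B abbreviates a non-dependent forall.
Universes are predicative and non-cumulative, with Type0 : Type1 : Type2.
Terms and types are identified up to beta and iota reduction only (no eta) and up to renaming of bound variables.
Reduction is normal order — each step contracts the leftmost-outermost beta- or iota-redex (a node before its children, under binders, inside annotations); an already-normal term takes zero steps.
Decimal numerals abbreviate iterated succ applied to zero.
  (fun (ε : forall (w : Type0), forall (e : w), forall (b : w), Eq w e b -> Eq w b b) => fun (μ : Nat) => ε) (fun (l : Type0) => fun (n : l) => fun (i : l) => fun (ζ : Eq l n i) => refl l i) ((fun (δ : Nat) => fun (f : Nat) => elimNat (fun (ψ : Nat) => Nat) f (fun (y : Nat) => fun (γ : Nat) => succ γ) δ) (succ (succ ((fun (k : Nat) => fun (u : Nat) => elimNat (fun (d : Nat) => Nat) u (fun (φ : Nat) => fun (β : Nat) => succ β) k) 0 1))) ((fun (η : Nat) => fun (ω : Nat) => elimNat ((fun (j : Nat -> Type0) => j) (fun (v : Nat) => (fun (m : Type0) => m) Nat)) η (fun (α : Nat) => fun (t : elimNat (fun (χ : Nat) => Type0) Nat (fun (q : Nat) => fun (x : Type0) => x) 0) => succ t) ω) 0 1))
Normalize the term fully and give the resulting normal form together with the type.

resulting normal form:
  fun (ε : Type0) => fun (w : ε) => fun (e : ε) => fun (b : Eq ε w e) => refl ε e
the term's type:
  forall (ε : Type0), forall (w : ε), forall (e : ε), Eq ε w e -> Eq ε e e


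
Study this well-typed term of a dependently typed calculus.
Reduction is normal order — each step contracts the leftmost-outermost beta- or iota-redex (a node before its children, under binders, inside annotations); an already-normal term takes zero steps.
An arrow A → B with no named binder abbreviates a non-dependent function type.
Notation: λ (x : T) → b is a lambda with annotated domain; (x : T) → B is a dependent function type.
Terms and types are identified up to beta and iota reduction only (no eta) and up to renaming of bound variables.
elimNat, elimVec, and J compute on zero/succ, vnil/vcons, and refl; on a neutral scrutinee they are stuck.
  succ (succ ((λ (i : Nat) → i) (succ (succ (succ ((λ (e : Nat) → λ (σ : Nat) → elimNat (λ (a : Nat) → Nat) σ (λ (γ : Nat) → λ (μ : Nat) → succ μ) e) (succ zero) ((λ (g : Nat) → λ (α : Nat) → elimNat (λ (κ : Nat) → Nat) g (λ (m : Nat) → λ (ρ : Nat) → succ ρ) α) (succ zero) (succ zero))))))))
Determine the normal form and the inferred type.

normal form:
  succ (succ (succ (succ (succ (succ (succ (succ zero)))))))
inferred type:
  Nat
observation: 13 normal-order steps separate the term from its normal form.


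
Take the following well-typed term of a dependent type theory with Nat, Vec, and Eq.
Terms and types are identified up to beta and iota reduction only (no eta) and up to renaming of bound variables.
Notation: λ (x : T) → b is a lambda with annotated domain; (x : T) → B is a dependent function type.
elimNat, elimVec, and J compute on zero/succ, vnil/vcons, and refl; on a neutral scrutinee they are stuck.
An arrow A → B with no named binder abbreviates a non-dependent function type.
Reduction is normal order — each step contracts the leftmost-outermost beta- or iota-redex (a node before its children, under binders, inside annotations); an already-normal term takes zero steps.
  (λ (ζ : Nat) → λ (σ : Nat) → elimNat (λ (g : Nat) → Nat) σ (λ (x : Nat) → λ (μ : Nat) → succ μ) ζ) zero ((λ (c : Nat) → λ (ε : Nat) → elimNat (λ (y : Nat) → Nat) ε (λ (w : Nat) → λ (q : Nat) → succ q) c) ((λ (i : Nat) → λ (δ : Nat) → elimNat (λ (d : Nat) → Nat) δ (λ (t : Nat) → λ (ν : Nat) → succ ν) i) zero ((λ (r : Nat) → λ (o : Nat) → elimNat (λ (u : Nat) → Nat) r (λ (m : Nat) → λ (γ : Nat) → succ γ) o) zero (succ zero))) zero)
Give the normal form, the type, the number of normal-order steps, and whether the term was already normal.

normal form:
  succ zero
the term's type:
  Nat
normal-order step count: 18
started in normal form: no
first contracted redex: a beta-redex


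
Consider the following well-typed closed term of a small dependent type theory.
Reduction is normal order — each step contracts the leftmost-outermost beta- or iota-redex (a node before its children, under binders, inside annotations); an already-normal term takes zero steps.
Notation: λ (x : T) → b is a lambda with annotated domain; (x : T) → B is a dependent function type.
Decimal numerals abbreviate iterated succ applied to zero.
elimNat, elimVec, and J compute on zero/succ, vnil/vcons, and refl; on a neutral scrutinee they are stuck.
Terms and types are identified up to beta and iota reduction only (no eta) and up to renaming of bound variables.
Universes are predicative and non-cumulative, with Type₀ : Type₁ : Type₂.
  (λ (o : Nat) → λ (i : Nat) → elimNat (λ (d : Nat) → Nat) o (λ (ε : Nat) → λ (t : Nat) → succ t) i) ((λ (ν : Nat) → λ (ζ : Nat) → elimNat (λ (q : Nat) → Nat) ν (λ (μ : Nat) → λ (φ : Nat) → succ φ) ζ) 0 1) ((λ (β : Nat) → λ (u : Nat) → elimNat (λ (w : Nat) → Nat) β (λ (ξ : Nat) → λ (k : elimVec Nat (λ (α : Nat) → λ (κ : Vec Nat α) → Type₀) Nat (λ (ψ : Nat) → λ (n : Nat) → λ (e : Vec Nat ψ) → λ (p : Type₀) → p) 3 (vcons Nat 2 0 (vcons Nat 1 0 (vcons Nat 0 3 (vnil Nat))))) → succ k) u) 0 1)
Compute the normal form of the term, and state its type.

reduced normal form:
  2
inferred type:
  Nat


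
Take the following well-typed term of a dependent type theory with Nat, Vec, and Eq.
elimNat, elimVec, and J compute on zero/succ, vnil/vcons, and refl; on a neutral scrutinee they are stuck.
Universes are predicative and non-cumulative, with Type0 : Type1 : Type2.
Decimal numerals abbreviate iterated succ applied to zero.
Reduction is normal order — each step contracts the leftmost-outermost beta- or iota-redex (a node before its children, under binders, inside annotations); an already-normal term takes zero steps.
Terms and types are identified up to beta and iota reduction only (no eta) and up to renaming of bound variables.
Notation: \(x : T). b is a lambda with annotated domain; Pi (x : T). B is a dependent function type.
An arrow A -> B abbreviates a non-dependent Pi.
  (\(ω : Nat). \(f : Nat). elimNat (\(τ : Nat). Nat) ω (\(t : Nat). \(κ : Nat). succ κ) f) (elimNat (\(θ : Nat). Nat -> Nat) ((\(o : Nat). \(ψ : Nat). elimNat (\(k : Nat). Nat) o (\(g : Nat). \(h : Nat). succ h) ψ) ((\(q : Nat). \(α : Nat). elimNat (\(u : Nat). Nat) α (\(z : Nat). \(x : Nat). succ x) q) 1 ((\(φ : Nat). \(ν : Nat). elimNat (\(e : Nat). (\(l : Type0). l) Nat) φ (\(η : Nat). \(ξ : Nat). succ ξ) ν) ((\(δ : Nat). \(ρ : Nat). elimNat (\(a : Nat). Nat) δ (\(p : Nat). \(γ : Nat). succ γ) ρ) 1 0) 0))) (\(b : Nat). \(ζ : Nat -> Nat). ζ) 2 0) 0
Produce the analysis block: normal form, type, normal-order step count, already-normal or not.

reduced normal form:
  2
the term's type:
  Nat
reduction steps (normal order): 25
started in normal form: no
first redex: a beta-redex


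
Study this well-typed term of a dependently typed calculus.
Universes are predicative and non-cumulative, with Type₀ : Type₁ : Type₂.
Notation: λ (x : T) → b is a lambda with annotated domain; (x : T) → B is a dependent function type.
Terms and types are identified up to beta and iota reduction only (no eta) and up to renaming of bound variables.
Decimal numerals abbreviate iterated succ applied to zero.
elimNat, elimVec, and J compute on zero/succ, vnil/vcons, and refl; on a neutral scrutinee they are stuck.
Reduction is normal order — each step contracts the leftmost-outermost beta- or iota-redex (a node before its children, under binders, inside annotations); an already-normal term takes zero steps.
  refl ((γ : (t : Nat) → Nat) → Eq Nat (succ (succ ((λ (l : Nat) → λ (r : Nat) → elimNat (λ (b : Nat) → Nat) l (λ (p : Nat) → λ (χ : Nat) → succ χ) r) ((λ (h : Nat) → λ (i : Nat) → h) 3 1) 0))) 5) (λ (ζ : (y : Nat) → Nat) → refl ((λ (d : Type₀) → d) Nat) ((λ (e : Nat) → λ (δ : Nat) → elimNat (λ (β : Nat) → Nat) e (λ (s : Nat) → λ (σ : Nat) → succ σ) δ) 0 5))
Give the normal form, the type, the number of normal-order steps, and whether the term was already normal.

normal form:
  refl ((γ : (t : Nat) → Nat) → Eq Nat 5 5) (λ (l : (r : Nat) → Nat) → refl Nat 5)
type:
  Eq ((γ : (t : Nat) → Nat) → Eq Nat 5 5) (λ (l : (r : Nat) → Nat) → refl Nat 5) (λ (b : (p : Nat) → Nat) → refl Nat 5)
normal-order step count: 24
already normal: no
first contracted redex: a beta-redex


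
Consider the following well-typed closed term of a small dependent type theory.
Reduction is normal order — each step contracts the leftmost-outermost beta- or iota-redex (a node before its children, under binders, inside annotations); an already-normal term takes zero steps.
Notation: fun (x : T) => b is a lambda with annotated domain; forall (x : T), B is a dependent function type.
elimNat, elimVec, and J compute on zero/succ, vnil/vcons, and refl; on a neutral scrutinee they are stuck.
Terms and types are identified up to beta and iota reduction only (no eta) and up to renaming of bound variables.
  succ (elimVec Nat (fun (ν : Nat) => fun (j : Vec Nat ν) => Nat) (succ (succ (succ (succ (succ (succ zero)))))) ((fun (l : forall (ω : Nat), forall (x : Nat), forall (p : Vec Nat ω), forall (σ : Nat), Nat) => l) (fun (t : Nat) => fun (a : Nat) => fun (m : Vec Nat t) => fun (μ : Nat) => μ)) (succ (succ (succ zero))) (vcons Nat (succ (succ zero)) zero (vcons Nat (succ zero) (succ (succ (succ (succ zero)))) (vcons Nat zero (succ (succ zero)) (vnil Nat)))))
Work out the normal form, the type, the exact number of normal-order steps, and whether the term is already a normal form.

resulting normal form:
  succ (succ (succ (succ (succ (succ (succ zero))))))
the term's type:
  Nat
reduction steps (normal order): 19
term was already normal: no
first redex: an elimVec iota-redex


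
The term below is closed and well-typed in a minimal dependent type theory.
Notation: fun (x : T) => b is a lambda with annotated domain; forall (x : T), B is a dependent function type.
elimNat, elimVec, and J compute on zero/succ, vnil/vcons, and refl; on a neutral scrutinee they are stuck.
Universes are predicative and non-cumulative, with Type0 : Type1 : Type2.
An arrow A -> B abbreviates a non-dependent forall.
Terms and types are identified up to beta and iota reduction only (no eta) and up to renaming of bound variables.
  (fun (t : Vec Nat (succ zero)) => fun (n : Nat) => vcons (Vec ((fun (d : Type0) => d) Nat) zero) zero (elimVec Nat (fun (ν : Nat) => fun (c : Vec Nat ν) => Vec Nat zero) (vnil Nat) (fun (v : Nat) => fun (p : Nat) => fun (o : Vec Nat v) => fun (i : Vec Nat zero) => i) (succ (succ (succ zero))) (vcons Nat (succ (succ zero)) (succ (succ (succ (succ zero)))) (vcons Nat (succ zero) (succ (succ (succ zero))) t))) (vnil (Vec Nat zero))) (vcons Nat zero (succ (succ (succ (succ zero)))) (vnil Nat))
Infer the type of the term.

inferred type:
  Nat -> Vec (Vec Nat zero) (succ zero)


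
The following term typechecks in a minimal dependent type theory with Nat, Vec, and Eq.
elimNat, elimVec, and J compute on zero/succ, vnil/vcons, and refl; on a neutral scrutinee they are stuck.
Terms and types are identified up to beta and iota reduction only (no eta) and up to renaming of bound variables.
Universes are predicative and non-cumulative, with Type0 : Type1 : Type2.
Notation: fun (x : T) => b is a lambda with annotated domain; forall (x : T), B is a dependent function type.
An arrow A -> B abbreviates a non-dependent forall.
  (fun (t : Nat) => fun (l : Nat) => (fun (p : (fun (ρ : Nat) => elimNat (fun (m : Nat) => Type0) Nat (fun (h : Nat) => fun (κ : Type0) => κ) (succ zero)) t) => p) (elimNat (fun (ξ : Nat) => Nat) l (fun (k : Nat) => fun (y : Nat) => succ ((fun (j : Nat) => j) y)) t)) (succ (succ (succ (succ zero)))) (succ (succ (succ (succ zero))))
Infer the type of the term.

inferred type:
  Nat


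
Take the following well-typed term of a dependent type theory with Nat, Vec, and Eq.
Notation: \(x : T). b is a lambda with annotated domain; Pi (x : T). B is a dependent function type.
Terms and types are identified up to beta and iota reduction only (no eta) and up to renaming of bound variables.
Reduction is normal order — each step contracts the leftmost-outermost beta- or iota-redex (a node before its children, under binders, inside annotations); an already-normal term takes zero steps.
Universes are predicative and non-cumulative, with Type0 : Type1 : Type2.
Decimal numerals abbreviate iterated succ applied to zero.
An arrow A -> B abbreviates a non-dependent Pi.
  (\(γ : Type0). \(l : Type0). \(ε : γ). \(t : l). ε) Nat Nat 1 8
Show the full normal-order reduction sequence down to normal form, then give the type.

reduction (normal order):
  (\(γ : Type0). \(l : Type0). \(ε : γ). \(t : l). ε) Nat Nat 1 8
  ~> (\(γ : Type0). \(l : Nat). \(ε : γ). l) Nat 1 8
  ~> (\(γ : Nat). \(l : Nat). γ) 1 8
  ~> (\(γ : Nat). 1) 8
  ~> 1
type:
  Nat


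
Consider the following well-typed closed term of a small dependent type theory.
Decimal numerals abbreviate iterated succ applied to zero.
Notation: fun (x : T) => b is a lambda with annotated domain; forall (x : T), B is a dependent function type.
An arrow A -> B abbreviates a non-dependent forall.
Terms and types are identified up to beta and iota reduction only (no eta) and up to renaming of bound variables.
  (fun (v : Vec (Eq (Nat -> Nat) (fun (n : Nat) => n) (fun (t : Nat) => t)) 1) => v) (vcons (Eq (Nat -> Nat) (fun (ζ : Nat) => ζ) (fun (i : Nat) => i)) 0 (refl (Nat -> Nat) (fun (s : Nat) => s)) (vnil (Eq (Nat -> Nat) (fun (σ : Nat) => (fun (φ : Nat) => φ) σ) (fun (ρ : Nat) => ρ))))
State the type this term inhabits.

inferred type:
  Vec (Eq (Nat -> Nat) (fun (v : Nat) => v) (fun (n : Nat) => n)) 1


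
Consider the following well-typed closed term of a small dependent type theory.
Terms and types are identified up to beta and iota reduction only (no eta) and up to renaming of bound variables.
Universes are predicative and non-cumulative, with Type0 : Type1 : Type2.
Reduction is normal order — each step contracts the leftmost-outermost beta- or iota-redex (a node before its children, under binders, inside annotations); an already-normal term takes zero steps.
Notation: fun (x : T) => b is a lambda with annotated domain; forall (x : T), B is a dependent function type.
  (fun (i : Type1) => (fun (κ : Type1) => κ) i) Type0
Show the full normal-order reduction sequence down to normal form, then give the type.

normal-order reduction:
  (fun (i : Type1) => (fun (κ : Type1) => κ) i) Type0
  ~> (fun (i : Type1) => i) Type0
  ~> Type0
type:
  Type1


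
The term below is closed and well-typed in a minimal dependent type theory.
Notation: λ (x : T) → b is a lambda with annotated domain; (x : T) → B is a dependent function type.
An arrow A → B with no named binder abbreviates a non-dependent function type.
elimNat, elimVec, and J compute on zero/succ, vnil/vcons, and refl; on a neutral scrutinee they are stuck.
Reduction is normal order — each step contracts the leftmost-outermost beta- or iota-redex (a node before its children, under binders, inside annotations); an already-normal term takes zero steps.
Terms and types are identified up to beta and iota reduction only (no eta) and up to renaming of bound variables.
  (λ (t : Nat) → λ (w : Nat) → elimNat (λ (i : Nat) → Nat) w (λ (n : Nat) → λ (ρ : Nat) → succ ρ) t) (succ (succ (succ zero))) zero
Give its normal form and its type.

reduced normal form:
  succ (succ (succ zero))
inferred type:
  Nat
observation: contracting a beta-redex first, the term normalizes in 12 steps.


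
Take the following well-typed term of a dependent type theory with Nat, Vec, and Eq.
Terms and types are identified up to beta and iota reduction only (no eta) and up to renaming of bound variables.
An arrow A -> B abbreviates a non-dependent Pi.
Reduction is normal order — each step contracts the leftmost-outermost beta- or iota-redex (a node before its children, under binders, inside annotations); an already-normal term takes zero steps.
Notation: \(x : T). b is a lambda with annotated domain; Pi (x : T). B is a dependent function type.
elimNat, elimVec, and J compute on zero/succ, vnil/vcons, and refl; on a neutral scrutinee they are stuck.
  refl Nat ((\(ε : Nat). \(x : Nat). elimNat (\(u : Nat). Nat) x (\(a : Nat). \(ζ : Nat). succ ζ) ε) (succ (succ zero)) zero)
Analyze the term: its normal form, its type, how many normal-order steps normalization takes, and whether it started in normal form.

resulting normal form:
  refl Nat (succ (succ zero))
the term's type:
  Eq Nat (succ (succ zero)) (succ (succ zero))
reduction steps (normal order): 9
already normal: no
first contracted redex: a beta-redex


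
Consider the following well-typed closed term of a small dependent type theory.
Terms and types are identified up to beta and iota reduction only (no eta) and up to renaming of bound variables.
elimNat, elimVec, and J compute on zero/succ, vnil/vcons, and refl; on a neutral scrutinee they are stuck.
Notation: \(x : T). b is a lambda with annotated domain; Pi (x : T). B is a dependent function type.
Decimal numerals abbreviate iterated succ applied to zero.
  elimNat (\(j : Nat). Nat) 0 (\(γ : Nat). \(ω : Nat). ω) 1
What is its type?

the term's type:
  Nat


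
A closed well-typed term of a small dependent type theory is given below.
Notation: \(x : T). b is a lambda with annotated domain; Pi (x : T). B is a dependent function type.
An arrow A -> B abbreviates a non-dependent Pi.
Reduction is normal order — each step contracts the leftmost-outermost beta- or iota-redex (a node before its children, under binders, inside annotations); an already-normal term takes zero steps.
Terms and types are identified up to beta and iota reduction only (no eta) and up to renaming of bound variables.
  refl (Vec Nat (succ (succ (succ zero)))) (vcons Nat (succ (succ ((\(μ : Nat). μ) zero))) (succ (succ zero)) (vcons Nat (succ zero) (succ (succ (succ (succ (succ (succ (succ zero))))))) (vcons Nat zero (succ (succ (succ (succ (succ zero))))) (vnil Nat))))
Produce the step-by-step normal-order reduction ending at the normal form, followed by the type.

normal-order reduction:
  refl (Vec Nat (succ (succ (succ zero)))) (vcons Nat (succ (succ ((\(μ : Nat). μ) zero))) (succ (succ zero)) (vcons Nat (succ zero) (succ (succ (succ (succ (succ (succ (succ zero))))))) (vcons Nat zero (succ (succ (succ (succ (succ zero))))) (vnil Nat))))
  ~> refl (Vec Nat (succ (succ (succ zero)))) (vcons Nat (succ (succ zero)) (succ (succ zero)) (vcons Nat (succ zero) (succ (succ (succ (succ (succ (succ (succ zero))))))) (vcons Nat zero (succ (succ (succ (succ (succ zero))))) (vnil Nat))))
inferred type:
  Eq (Vec Nat (succ (succ (succ zero)))) (vcons Nat (succ (succ zero)) (succ (succ zero)) (vcons Nat (succ zero) (succ (succ (succ (succ (succ (succ (succ zero))))))) (vcons Nat zero (succ (succ (succ (succ (succ zero))))) (vnil Nat)))) (vcons Nat (succ (succ zero)) (succ (succ zero)) (vcons Nat (succ zero) (succ (succ (succ (succ (succ (succ (succ zero))))))) (vcons Nat zero (succ (succ (succ (succ (succ zero))))) (vnil Nat))))


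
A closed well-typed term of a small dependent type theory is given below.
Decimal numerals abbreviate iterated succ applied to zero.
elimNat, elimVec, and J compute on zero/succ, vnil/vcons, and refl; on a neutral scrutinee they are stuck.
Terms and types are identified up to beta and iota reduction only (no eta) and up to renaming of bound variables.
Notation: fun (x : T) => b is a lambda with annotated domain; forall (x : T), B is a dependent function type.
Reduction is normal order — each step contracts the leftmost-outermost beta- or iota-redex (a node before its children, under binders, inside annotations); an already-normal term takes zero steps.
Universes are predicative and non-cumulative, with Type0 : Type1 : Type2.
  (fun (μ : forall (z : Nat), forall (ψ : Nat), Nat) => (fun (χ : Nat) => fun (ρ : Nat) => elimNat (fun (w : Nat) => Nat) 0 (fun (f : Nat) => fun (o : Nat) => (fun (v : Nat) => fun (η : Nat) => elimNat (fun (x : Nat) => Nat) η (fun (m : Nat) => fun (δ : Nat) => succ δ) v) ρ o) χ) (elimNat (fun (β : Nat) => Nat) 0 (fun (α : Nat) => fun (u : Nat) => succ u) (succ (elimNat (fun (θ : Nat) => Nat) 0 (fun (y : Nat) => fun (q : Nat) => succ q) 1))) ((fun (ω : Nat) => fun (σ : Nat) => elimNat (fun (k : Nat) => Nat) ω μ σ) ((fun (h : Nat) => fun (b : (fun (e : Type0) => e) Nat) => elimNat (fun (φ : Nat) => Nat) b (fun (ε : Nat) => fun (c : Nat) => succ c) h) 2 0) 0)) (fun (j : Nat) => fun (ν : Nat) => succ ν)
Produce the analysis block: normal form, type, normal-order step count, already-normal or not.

normal form:
  4
inferred type:
  Nat
reduction steps (normal order): 42
already normal: no
first contracted redex: a beta-redex


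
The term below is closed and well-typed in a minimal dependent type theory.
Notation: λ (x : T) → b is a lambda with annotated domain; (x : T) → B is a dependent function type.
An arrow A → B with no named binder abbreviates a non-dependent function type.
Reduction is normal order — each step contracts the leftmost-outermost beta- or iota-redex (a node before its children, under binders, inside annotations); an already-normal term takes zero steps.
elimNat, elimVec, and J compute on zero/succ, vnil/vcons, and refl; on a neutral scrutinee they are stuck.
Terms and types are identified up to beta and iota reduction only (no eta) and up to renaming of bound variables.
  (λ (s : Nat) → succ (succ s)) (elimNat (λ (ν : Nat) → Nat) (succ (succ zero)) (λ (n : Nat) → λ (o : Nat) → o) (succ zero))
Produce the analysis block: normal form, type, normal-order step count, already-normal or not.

resulting normal form:
  succ (succ (succ (succ zero)))
the term's type:
  Nat
normal-order step count: 5
already normal: no
first redex: a beta-redex


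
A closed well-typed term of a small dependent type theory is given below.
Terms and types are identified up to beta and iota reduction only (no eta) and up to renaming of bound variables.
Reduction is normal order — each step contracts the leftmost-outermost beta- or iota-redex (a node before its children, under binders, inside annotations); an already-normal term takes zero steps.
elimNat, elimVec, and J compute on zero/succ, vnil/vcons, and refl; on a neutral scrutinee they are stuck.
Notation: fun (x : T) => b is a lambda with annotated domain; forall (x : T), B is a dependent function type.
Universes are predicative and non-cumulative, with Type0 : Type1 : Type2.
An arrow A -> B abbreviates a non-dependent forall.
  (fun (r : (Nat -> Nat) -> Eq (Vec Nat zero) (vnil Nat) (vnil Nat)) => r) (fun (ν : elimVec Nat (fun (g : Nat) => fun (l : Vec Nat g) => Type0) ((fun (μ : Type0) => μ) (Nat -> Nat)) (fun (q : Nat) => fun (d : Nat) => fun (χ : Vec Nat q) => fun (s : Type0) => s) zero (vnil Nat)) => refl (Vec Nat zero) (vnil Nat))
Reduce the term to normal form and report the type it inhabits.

reduced normal form:
  fun (r : Nat -> Nat) => refl (Vec Nat zero) (vnil Nat)
inferred type:
  (Nat -> Nat) -> Eq (Vec Nat zero) (vnil Nat) (vnil Nat)
observation: 3 normal-order steps separate the term from its normal form.


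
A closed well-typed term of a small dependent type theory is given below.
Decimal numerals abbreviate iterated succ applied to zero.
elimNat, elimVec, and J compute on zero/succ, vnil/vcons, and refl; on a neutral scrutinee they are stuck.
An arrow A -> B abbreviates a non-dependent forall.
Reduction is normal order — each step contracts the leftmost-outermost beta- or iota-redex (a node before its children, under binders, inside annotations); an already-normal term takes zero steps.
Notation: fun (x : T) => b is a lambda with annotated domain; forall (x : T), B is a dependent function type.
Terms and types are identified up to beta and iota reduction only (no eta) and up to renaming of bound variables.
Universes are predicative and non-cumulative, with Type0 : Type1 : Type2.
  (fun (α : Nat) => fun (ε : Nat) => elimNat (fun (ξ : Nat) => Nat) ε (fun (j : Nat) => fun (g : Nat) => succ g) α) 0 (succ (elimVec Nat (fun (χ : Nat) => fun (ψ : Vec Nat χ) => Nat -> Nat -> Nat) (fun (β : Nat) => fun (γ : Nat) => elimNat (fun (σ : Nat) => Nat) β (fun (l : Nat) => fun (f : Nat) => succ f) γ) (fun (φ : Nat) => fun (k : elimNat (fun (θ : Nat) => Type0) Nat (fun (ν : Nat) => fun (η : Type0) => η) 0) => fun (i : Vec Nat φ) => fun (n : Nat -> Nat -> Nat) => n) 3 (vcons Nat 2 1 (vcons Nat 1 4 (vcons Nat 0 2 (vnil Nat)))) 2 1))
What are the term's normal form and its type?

resulting normal form:
  4
the term's type:
  Nat


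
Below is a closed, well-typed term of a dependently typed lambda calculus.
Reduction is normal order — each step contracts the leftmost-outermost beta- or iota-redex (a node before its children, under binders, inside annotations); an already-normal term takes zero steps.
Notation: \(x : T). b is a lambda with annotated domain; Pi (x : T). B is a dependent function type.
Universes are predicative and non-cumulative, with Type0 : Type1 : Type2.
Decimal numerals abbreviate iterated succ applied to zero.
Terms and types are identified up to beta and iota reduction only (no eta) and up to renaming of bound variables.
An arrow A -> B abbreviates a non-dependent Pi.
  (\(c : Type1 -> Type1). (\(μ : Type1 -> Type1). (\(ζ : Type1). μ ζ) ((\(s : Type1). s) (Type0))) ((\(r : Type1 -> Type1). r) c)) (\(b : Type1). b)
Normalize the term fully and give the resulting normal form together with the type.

resulting normal form:
  Type0
the term's type:
  Type1
observation: 6 normal-order steps separate the term from its normal form.


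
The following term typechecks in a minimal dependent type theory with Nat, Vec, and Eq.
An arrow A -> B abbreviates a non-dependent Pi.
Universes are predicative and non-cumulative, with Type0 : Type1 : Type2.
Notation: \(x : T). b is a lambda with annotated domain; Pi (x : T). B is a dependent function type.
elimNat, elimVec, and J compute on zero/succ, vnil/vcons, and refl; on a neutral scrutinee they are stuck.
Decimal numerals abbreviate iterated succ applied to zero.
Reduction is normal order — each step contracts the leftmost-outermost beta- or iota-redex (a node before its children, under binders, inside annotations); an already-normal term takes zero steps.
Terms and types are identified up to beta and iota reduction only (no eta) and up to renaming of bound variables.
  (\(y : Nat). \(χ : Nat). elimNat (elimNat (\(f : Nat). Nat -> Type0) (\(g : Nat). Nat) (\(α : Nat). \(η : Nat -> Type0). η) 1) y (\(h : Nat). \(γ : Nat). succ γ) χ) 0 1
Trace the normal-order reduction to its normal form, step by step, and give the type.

normal-order reduction sequence:
  (\(y : Nat). \(χ : Nat). elimNat (elimNat (\(f : Nat). Nat -> Type0) (\(g : Nat). Nat) (\(α : Nat). \(η : Nat -> Type0). η) 1) y (\(h : Nat). \(γ : Nat). succ γ) χ) 0 1
  ~> (\(y : Nat). elimNat (elimNat (\(χ : Nat). Nat -> Type0) (\(f : Nat). Nat) (\(g : Nat). \(α : Nat -> Type0). α) 1) 0 (\(η : Nat). \(h : Nat). succ h) y) 1
  ~> elimNat (elimNat (\(y : Nat). Nat -> Type0) (\(χ : Nat). Nat) (\(f : Nat). \(g : Nat -> Type0). g) 1) 0 (\(α : Nat). \(η : Nat). succ η) 1
  ~> (\(y : Nat). \(χ : Nat). succ χ) 0 (elimNat (elimNat (\(f : Nat). Nat -> Type0) (\(g : Nat). Nat) (\(α : Nat). \(η : Nat -> Type0). η) 1) 0 (\(h : Nat). \(γ : Nat). succ γ) 0)
  ~> (\(y : Nat). succ y) (elimNat (elimNat (\(χ : Nat). Nat -> Type0) (\(f : Nat). Nat) (\(g : Nat). \(α : Nat -> Type0). α) 1) 0 (\(η : Nat). \(h : Nat). succ h) 0)
  ~> succ (elimNat (elimNat (\(y : Nat). Nat -> Type0) (\(χ : Nat). Nat) (\(f : Nat). \(g : Nat -> Type0). g) 1) 0 (\(α : Nat). \(η : Nat). succ η) 0)
  ~> 1
the term's type:
  Nat


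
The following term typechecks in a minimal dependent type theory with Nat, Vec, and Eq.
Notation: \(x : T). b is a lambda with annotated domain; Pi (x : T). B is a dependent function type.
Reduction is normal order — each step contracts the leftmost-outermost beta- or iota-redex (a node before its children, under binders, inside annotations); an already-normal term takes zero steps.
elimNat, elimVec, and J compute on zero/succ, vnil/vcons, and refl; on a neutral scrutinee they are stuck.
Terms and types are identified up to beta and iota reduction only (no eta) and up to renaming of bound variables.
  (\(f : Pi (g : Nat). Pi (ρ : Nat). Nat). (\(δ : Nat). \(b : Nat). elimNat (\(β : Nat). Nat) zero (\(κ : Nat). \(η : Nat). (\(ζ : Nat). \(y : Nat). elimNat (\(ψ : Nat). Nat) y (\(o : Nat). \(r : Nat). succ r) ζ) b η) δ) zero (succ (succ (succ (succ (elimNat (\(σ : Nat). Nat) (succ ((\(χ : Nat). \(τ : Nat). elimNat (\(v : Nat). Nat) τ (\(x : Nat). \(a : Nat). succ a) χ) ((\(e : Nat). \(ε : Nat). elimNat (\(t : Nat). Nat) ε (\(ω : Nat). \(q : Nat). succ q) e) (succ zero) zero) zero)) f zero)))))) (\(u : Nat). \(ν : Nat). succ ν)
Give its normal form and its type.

normal form:
  zero
inferred type:
  Nat
observation: normalization takes exactly 4 steps under the normal-order strategy.


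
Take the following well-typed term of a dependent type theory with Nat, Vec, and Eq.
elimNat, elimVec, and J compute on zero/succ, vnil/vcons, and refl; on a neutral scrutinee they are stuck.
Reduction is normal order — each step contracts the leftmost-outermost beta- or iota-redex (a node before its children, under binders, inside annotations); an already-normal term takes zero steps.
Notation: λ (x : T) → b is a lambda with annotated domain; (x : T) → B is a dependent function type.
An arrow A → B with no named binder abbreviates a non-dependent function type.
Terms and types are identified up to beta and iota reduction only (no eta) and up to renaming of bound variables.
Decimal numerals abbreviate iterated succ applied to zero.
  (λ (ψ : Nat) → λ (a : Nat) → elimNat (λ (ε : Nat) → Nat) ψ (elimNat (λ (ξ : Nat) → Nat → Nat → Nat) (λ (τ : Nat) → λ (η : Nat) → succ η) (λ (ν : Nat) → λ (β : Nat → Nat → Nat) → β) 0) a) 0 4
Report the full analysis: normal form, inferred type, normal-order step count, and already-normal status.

reduced normal form:
  4
inferred type:
  Nat
reduction steps (normal order): 19
term was already normal: no
first redex: a beta-redex


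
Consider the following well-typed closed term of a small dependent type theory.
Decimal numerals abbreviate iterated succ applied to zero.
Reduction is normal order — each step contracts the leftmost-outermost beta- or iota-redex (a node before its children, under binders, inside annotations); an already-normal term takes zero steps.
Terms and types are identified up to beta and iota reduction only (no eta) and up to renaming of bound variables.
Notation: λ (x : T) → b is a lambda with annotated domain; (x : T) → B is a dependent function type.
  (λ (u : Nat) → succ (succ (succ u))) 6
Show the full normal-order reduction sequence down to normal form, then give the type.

normal-order reduction sequence:
  (λ (u : Nat) → succ (succ (succ u))) 6
  ~> 9
the term's type:
  Nat
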